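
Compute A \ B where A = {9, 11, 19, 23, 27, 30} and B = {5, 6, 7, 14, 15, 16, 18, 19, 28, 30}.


A \ B = elements in A but not in B
A = {9, 11, 19, 23, 27, 30}
B = {5, 6, 7, 14, 15, 16, 18, 19, 28, 30}
Remove from A any elements in B
A \ B = {9, 11, 23, 27}

A \ B = {9, 11, 23, 27}


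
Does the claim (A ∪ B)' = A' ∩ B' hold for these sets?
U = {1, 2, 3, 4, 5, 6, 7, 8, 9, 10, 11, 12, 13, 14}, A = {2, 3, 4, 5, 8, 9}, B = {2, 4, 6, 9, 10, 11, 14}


LHS: A ∪ B = {2, 3, 4, 5, 6, 8, 9, 10, 11, 14}
(A ∪ B)' = U \ (A ∪ B) = {1, 7, 12, 13}
A' = {1, 6, 7, 10, 11, 12, 13, 14}, B' = {1, 3, 5, 7, 8, 12, 13}
Claimed RHS: A' ∩ B' = {1, 7, 12, 13}
Identity is VALID: LHS = RHS = {1, 7, 12, 13} ✓

Identity is valid. (A ∪ B)' = A' ∩ B' = {1, 7, 12, 13}


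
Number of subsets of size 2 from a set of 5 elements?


C(n,k) = n! / (k!(n-k)!)
C(5,2) = 5! / (2!3!)
= 10

C(5,2) = 10


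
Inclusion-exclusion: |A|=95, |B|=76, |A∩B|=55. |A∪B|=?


|A ∪ B| = |A| + |B| - |A ∩ B|
= 95 + 76 - 55
= 116

|A ∪ B| = 116


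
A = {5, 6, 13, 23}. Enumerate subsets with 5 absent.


A subset of A that omits 5 is a subset of A \ {5}, so there are 2^(n-1) = 2^3 = 8 of them.
Subsets excluding 5: ∅, {6}, {13}, {23}, {6, 13}, {6, 23}, {13, 23}, {6, 13, 23}

Subsets excluding 5 (8 total): ∅, {6}, {13}, {23}, {6, 13}, {6, 23}, {13, 23}, {6, 13, 23}


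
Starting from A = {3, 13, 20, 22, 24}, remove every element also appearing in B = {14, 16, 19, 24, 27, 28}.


A \ B = elements in A but not in B
A = {3, 13, 20, 22, 24}
B = {14, 16, 19, 24, 27, 28}
Remove from A any elements in B
A \ B = {3, 13, 20, 22}

A \ B = {3, 13, 20, 22}


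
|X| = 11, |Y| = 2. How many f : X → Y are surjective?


n = |X| = 11, k = |Y| = 2. Surjections via inclusion-exclusion:
S(n,k) = Σ(-1)^i × C(k,i) × (k-i)^n, i=0 to k
i=0: (-1)^0×C(2,0)×2^11 = 2048
i=1: (-1)^1×C(2,1)×1^11 = -2
i=2: (-1)^2×C(2,2)×0^11 = 0
Total = 2046

Number of surjections = 2046


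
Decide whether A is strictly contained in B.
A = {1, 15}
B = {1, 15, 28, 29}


A ⊂ B requires: A ⊆ B AND A ≠ B.
A ⊆ B? Yes
A = B? No
A ⊂ B: Yes (A is a proper subset of B)

Yes, A ⊂ B


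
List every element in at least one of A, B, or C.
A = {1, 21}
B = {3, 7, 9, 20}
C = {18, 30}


A ∪ B = {1, 3, 7, 9, 20, 21}
(A ∪ B) ∪ C = {1, 3, 7, 9, 18, 20, 21, 30}

A ∪ B ∪ C = {1, 3, 7, 9, 18, 20, 21, 30}


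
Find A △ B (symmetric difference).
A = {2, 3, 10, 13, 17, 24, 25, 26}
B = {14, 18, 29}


A △ B = (A \ B) ∪ (B \ A) = elements in exactly one of A or B
A \ B = {2, 3, 10, 13, 17, 24, 25, 26}
B \ A = {14, 18, 29}
A △ B = {2, 3, 10, 13, 14, 17, 18, 24, 25, 26, 29}

A △ B = {2, 3, 10, 13, 14, 17, 18, 24, 25, 26, 29}


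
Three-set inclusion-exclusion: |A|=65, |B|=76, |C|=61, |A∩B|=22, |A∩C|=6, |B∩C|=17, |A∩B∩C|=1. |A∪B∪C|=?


|A∪B∪C| = |A|+|B|+|C| - |A∩B|-|A∩C|-|B∩C| + |A∩B∩C|
= 65+76+61 - 22-6-17 + 1
= 202 - 45 + 1
= 158

|A ∪ B ∪ C| = 158


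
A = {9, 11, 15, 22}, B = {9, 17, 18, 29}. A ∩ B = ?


A ∩ B = elements in both A and B
A = {9, 11, 15, 22}
B = {9, 17, 18, 29}
A ∩ B = {9}

A ∩ B = {9}


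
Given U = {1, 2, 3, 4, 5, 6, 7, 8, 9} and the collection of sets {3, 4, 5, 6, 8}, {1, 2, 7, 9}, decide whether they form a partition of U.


A partition requires: (1) non-empty parts, (2) pairwise disjoint, (3) union = U
Parts: {3, 4, 5, 6, 8}, {1, 2, 7, 9}
Union of parts: {1, 2, 3, 4, 5, 6, 7, 8, 9}
U = {1, 2, 3, 4, 5, 6, 7, 8, 9}
All non-empty? True
Pairwise disjoint? True
Covers U? True

Yes, valid partition


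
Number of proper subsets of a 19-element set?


Total subsets = 2^n = 2^19 = 524288
Proper subsets exclude the set itself: 2^n - 1
= 524288 - 1
= 524287

Number of proper subsets = 524287


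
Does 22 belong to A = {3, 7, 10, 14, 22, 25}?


A = {3, 7, 10, 14, 22, 25}
Checking if 22 is in A
22 is in A → True

22 ∈ A


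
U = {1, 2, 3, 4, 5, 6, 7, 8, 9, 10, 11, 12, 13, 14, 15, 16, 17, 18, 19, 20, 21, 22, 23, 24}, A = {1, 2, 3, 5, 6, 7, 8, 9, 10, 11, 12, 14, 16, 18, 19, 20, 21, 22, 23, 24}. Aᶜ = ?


Aᶜ = U \ A = elements in U but not in A
U = {1, 2, 3, 4, 5, 6, 7, 8, 9, 10, 11, 12, 13, 14, 15, 16, 17, 18, 19, 20, 21, 22, 23, 24}
A = {1, 2, 3, 5, 6, 7, 8, 9, 10, 11, 12, 14, 16, 18, 19, 20, 21, 22, 23, 24}
Aᶜ = {4, 13, 15, 17}

Aᶜ = {4, 13, 15, 17}


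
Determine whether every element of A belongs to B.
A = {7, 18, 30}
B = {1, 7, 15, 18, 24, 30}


A ⊆ B means every element of A is in B.
All elements of A are in B.
So A ⊆ B.

Yes, A ⊆ B


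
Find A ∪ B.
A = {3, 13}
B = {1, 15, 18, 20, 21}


A ∪ B = all elements in A or B (or both)
A = {3, 13}
B = {1, 15, 18, 20, 21}
A ∪ B = {1, 3, 13, 15, 18, 20, 21}

A ∪ B = {1, 3, 13, 15, 18, 20, 21}


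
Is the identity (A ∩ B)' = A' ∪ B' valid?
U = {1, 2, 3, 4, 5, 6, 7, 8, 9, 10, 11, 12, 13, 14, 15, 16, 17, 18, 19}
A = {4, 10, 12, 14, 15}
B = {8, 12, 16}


LHS: A ∩ B = {12}
(A ∩ B)' = U \ (A ∩ B) = {1, 2, 3, 4, 5, 6, 7, 8, 9, 10, 11, 13, 14, 15, 16, 17, 18, 19}
A' = {1, 2, 3, 5, 6, 7, 8, 9, 11, 13, 16, 17, 18, 19}, B' = {1, 2, 3, 4, 5, 6, 7, 9, 10, 11, 13, 14, 15, 17, 18, 19}
Claimed RHS: A' ∪ B' = {1, 2, 3, 4, 5, 6, 7, 8, 9, 10, 11, 13, 14, 15, 16, 17, 18, 19}
Identity is VALID: LHS = RHS = {1, 2, 3, 4, 5, 6, 7, 8, 9, 10, 11, 13, 14, 15, 16, 17, 18, 19} ✓

Identity is valid. (A ∩ B)' = A' ∪ B' = {1, 2, 3, 4, 5, 6, 7, 8, 9, 10, 11, 13, 14, 15, 16, 17, 18, 19}


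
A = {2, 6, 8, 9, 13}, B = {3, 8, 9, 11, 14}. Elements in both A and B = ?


A = {2, 6, 8, 9, 13}
B = {3, 8, 9, 11, 14}
Region: in both A and B
Elements: {8, 9}

Elements in both A and B: {8, 9}


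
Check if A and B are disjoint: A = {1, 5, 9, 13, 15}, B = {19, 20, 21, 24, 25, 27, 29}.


Disjoint means A ∩ B = ∅.
A ∩ B = ∅
A ∩ B = ∅, so A and B are disjoint.

Yes, A and B are disjoint


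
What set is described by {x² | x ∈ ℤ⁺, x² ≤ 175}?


Checking each candidate:
Condition: positive perfect squares ≤ 175
Result = {1, 4, 9, 16, 25, 36, 49, 64, 81, 100, 121, 144, 169}

{1, 4, 9, 16, 25, 36, 49, 64, 81, 100, 121, 144, 169}


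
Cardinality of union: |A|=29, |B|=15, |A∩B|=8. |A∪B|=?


|A ∪ B| = |A| + |B| - |A ∩ B|
= 29 + 15 - 8
= 36

|A ∪ B| = 36


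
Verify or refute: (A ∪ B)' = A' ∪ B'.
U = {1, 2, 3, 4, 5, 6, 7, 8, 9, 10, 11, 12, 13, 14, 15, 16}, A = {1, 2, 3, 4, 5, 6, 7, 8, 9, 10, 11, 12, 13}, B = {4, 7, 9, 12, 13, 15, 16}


LHS: A ∪ B = {1, 2, 3, 4, 5, 6, 7, 8, 9, 10, 11, 12, 13, 15, 16}
(A ∪ B)' = U \ (A ∪ B) = {14}
A' = {14, 15, 16}, B' = {1, 2, 3, 5, 6, 8, 10, 11, 14}
Claimed RHS: A' ∪ B' = {1, 2, 3, 5, 6, 8, 10, 11, 14, 15, 16}
Identity is INVALID: LHS = {14} but the RHS claimed here equals {1, 2, 3, 5, 6, 8, 10, 11, 14, 15, 16}. The correct form is (A ∪ B)' = A' ∩ B'.

Identity is invalid: (A ∪ B)' = {14} but A' ∪ B' = {1, 2, 3, 5, 6, 8, 10, 11, 14, 15, 16}. The correct De Morgan law is (A ∪ B)' = A' ∩ B'.


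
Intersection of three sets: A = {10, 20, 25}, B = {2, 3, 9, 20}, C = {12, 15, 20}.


A ∩ B = {20}
(A ∩ B) ∩ C = {20}

A ∩ B ∩ C = {20}


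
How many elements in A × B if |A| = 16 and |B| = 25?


|A × B| = |A| × |B|
= 16 × 25
= 400

|A × B| = 400


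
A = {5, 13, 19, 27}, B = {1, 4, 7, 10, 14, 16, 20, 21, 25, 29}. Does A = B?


Two sets are equal iff they have exactly the same elements.
A = {5, 13, 19, 27}
B = {1, 4, 7, 10, 14, 16, 20, 21, 25, 29}
Differences: {1, 4, 5, 7, 10, 13, 14, 16, 19, 20, 21, 25, 27, 29}
A ≠ B

No, A ≠ B


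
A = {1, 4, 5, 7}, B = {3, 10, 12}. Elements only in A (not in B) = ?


A = {1, 4, 5, 7}
B = {3, 10, 12}
Region: only in A (not in B)
Elements: {1, 4, 5, 7}

Elements only in A (not in B): {1, 4, 5, 7}


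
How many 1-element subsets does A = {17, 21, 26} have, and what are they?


|A| = 3, so A has C(3,1) = 3 subsets of size 1.
Enumerate by choosing 1 elements from A at a time:
{17}, {21}, {26}

1-element subsets (3 total): {17}, {21}, {26}


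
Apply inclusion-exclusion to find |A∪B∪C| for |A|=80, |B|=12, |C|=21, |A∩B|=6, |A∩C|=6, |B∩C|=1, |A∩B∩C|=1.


|A∪B∪C| = |A|+|B|+|C| - |A∩B|-|A∩C|-|B∩C| + |A∩B∩C|
= 80+12+21 - 6-6-1 + 1
= 113 - 13 + 1
= 101

|A ∪ B ∪ C| = 101


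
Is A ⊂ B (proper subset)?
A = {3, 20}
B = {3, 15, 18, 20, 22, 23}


A ⊂ B requires: A ⊆ B AND A ≠ B.
A ⊆ B? Yes
A = B? No
A ⊂ B: Yes (A is a proper subset of B)

Yes, A ⊂ B


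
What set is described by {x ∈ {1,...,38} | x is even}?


Checking each candidate:
Condition: even numbers in {1,...,38}
Result = {2, 4, 6, 8, 10, 12, 14, 16, 18, 20, 22, 24, 26, 28, 30, 32, 34, 36, 38}

{2, 4, 6, 8, 10, 12, 14, 16, 18, 20, 22, 24, 26, 28, 30, 32, 34, 36, 38}


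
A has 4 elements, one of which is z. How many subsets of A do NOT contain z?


Subsets of A avoiding z are subsets of A \ {z}, which has 3 elements.
Count = 2^(n-1) = 2^3
= 8

Number of subsets avoiding z = 8


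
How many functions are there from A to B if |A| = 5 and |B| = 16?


Each of |A| = 5 inputs maps to any of |B| = 16 outputs.
# functions = |B|^|A| = 16^5
= 1048576

Number of functions = 1048576


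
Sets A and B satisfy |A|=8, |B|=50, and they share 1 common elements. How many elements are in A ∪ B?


|A ∪ B| = |A| + |B| - |A ∩ B|
= 8 + 50 - 1
= 57

|A ∪ B| = 57


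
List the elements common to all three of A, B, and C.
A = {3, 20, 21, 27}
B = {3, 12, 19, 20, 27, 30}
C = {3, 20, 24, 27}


A ∩ B = {3, 20, 27}
(A ∩ B) ∩ C = {3, 20, 27}

A ∩ B ∩ C = {3, 20, 27}


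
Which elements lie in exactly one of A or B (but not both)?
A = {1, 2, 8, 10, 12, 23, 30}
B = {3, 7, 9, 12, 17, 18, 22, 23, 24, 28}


A △ B = (A \ B) ∪ (B \ A) = elements in exactly one of A or B
A \ B = {1, 2, 8, 10, 30}
B \ A = {3, 7, 9, 17, 18, 22, 24, 28}
A △ B = {1, 2, 3, 7, 8, 9, 10, 17, 18, 22, 24, 28, 30}

A △ B = {1, 2, 3, 7, 8, 9, 10, 17, 18, 22, 24, 28, 30}


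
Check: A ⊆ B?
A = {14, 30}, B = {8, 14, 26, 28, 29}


A ⊆ B means every element of A is in B.
Elements in A not in B: {30}
So A ⊄ B.

No, A ⊄ B


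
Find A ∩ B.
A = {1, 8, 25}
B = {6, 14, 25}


A ∩ B = elements in both A and B
A = {1, 8, 25}
B = {6, 14, 25}
A ∩ B = {25}

A ∩ B = {25}


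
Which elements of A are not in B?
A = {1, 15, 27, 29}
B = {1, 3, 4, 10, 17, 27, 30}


A \ B = elements in A but not in B
A = {1, 15, 27, 29}
B = {1, 3, 4, 10, 17, 27, 30}
Remove from A any elements in B
A \ B = {15, 29}

A \ B = {15, 29}


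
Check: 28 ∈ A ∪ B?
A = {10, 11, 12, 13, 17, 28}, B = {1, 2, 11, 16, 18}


A = {10, 11, 12, 13, 17, 28}, B = {1, 2, 11, 16, 18}
A ∪ B = all elements in A or B
A ∪ B = {1, 2, 10, 11, 12, 13, 16, 17, 18, 28}
Checking if 28 ∈ A ∪ B
28 is in A ∪ B → True

28 ∈ A ∪ B


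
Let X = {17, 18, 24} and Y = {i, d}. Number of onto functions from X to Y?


n = |X| = 3, k = |Y| = 2. Surjections via inclusion-exclusion:
S(n,k) = Σ(-1)^i × C(k,i) × (k-i)^n, i=0 to k
i=0: (-1)^0×C(2,0)×2^3 = 8
i=1: (-1)^1×C(2,1)×1^3 = -2
i=2: (-1)^2×C(2,2)×0^3 = 0
Total = 6

Number of surjections = 6


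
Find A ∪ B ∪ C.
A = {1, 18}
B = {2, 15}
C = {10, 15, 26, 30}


A ∪ B = {1, 2, 15, 18}
(A ∪ B) ∪ C = {1, 2, 10, 15, 18, 26, 30}

A ∪ B ∪ C = {1, 2, 10, 15, 18, 26, 30}


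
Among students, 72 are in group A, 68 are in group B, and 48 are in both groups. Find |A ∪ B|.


|A ∪ B| = |A| + |B| - |A ∩ B|
= 72 + 68 - 48
= 92

|A ∪ B| = 92


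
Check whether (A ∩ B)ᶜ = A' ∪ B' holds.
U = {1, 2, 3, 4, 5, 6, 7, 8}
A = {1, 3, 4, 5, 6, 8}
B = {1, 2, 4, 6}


LHS: A ∩ B = {1, 4, 6}
(A ∩ B)' = U \ (A ∩ B) = {2, 3, 5, 7, 8}
A' = {2, 7}, B' = {3, 5, 7, 8}
Claimed RHS: A' ∪ B' = {2, 3, 5, 7, 8}
Identity is VALID: LHS = RHS = {2, 3, 5, 7, 8} ✓

Identity is valid. (A ∩ B)' = A' ∪ B' = {2, 3, 5, 7, 8}


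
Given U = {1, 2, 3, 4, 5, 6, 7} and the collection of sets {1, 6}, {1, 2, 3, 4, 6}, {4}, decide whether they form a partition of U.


A partition requires: (1) non-empty parts, (2) pairwise disjoint, (3) union = U
Parts: {1, 6}, {1, 2, 3, 4, 6}, {4}
Union of parts: {1, 2, 3, 4, 6}
U = {1, 2, 3, 4, 5, 6, 7}
All non-empty? True
Pairwise disjoint? False
Covers U? False

No, not a valid partition


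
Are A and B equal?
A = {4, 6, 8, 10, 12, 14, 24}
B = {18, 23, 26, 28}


Two sets are equal iff they have exactly the same elements.
A = {4, 6, 8, 10, 12, 14, 24}
B = {18, 23, 26, 28}
Differences: {4, 6, 8, 10, 12, 14, 18, 23, 24, 26, 28}
A ≠ B

No, A ≠ B


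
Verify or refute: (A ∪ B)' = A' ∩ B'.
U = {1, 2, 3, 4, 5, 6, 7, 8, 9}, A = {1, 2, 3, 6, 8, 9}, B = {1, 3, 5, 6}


LHS: A ∪ B = {1, 2, 3, 5, 6, 8, 9}
(A ∪ B)' = U \ (A ∪ B) = {4, 7}
A' = {4, 5, 7}, B' = {2, 4, 7, 8, 9}
Claimed RHS: A' ∩ B' = {4, 7}
Identity is VALID: LHS = RHS = {4, 7} ✓

Identity is valid. (A ∪ B)' = A' ∩ B' = {4, 7}


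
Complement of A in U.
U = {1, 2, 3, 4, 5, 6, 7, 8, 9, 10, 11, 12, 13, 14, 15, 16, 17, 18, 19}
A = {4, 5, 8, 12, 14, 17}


Aᶜ = U \ A = elements in U but not in A
U = {1, 2, 3, 4, 5, 6, 7, 8, 9, 10, 11, 12, 13, 14, 15, 16, 17, 18, 19}
A = {4, 5, 8, 12, 14, 17}
Aᶜ = {1, 2, 3, 6, 7, 9, 10, 11, 13, 15, 16, 18, 19}

Aᶜ = {1, 2, 3, 6, 7, 9, 10, 11, 13, 15, 16, 18, 19}


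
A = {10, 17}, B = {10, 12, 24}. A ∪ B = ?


A ∪ B = all elements in A or B (or both)
A = {10, 17}
B = {10, 12, 24}
A ∪ B = {10, 12, 17, 24}

A ∪ B = {10, 12, 17, 24}


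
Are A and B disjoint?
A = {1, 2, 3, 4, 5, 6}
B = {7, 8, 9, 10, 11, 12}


Disjoint means A ∩ B = ∅.
A ∩ B = ∅
A ∩ B = ∅, so A and B are disjoint.

Yes, A and B are disjoint


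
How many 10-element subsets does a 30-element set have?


C(n,k) = n! / (k!(n-k)!)
C(30,10) = 30! / (10!20!)
= 30045015

C(30,10) = 30045015


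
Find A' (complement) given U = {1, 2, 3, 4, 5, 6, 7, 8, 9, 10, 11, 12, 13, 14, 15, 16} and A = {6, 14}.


Aᶜ = U \ A = elements in U but not in A
U = {1, 2, 3, 4, 5, 6, 7, 8, 9, 10, 11, 12, 13, 14, 15, 16}
A = {6, 14}
Aᶜ = {1, 2, 3, 4, 5, 7, 8, 9, 10, 11, 12, 13, 15, 16}

Aᶜ = {1, 2, 3, 4, 5, 7, 8, 9, 10, 11, 12, 13, 15, 16}


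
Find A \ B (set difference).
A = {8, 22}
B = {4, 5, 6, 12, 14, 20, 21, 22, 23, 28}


A \ B = elements in A but not in B
A = {8, 22}
B = {4, 5, 6, 12, 14, 20, 21, 22, 23, 28}
Remove from A any elements in B
A \ B = {8}

A \ B = {8}


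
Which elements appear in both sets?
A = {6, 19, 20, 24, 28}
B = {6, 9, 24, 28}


A ∩ B = elements in both A and B
A = {6, 19, 20, 24, 28}
B = {6, 9, 24, 28}
A ∩ B = {6, 24, 28}

A ∩ B = {6, 24, 28}


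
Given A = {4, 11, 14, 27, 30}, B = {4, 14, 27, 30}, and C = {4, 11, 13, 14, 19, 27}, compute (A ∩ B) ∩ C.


A ∩ B = {4, 14, 27, 30}
(A ∩ B) ∩ C = {4, 14, 27}

A ∩ B ∩ C = {4, 14, 27}


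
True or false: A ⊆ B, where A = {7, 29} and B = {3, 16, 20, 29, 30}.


A ⊆ B means every element of A is in B.
Elements in A not in B: {7}
So A ⊄ B.

No, A ⊄ B


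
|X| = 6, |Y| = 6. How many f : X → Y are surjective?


n = |X| = 6, k = |Y| = 6. Surjections via inclusion-exclusion:
S(n,k) = Σ(-1)^i × C(k,i) × (k-i)^n, i=0 to k
i=0: (-1)^0×C(6,0)×6^6 = 46656
i=1: (-1)^1×C(6,1)×5^6 = -93750
i=2: (-1)^2×C(6,2)×4^6 = 61440
i=3: (-1)^3×C(6,3)×3^6 = -14580
i=4: (-1)^4×C(6,4)×2^6 = 960
i=5: (-1)^5×C(6,5)×1^6 = -6
i=6: (-1)^6×C(6,6)×0^6 = 0
Total = 720

Number of surjections = 720


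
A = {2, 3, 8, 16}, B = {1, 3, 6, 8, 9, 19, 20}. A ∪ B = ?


A ∪ B = all elements in A or B (or both)
A = {2, 3, 8, 16}
B = {1, 3, 6, 8, 9, 19, 20}
A ∪ B = {1, 2, 3, 6, 8, 9, 16, 19, 20}

A ∪ B = {1, 2, 3, 6, 8, 9, 16, 19, 20}


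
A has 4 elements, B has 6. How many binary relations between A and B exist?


A relation from A to B is any subset of A × B.
|A × B| = 4 × 6 = 24
# relations = 2^|A × B| = 2^24 = 16777216

Number of relations = 16777216


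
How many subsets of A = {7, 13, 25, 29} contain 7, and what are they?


A subset of A contains 7 iff the remaining 3 elements form any subset of A \ {7}.
Count: 2^(n-1) = 2^3 = 8
Subsets containing 7: {7}, {7, 13}, {7, 25}, {7, 29}, {7, 13, 25}, {7, 13, 29}, {7, 25, 29}, {7, 13, 25, 29}

Subsets containing 7 (8 total): {7}, {7, 13}, {7, 25}, {7, 29}, {7, 13, 25}, {7, 13, 29}, {7, 25, 29}, {7, 13, 25, 29}


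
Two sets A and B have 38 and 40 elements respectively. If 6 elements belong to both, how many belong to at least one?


|A ∪ B| = |A| + |B| - |A ∩ B|
= 38 + 40 - 6
= 72

|A ∪ B| = 72


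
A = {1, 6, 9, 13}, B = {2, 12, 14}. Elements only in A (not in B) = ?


A = {1, 6, 9, 13}
B = {2, 12, 14}
Region: only in A (not in B)
Elements: {1, 6, 9, 13}

Elements only in A (not in B): {1, 6, 9, 13}


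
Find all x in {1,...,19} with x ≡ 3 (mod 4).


Checking each candidate:
Condition: x in {1,...,19} with x ≡ 3 (mod 4)
Result = {3, 7, 11, 15, 19}

{3, 7, 11, 15, 19}


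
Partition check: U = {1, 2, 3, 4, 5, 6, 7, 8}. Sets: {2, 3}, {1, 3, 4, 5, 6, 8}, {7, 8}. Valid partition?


A partition requires: (1) non-empty parts, (2) pairwise disjoint, (3) union = U
Parts: {2, 3}, {1, 3, 4, 5, 6, 8}, {7, 8}
Union of parts: {1, 2, 3, 4, 5, 6, 7, 8}
U = {1, 2, 3, 4, 5, 6, 7, 8}
All non-empty? True
Pairwise disjoint? False
Covers U? True

No, not a valid partition


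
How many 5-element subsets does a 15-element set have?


C(n,k) = n! / (k!(n-k)!)
C(15,5) = 15! / (5!10!)
= 3003

C(15,5) = 3003


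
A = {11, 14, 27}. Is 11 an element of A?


A = {11, 14, 27}
Checking if 11 is in A
11 is in A → True

11 ∈ A


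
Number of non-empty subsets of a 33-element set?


Total subsets = 2^n = 2^33 = 8589934592
Non-empty subsets exclude the empty set: 2^n - 1
= 8589934592 - 1
= 8589934591

Number of non-empty subsets = 8589934591


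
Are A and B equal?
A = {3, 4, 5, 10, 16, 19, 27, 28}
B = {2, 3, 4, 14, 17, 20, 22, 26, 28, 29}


Two sets are equal iff they have exactly the same elements.
A = {3, 4, 5, 10, 16, 19, 27, 28}
B = {2, 3, 4, 14, 17, 20, 22, 26, 28, 29}
Differences: {2, 5, 10, 14, 16, 17, 19, 20, 22, 26, 27, 29}
A ≠ B

No, A ≠ B


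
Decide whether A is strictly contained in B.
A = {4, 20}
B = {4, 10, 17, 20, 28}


A ⊂ B requires: A ⊆ B AND A ≠ B.
A ⊆ B? Yes
A = B? No
A ⊂ B: Yes (A is a proper subset of B)

Yes, A ⊂ B


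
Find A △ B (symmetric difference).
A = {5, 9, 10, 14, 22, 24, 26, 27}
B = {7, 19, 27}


A △ B = (A \ B) ∪ (B \ A) = elements in exactly one of A or B
A \ B = {5, 9, 10, 14, 22, 24, 26}
B \ A = {7, 19}
A △ B = {5, 7, 9, 10, 14, 19, 22, 24, 26}

A △ B = {5, 7, 9, 10, 14, 19, 22, 24, 26}


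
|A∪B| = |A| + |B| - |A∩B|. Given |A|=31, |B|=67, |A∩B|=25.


|A ∪ B| = |A| + |B| - |A ∩ B|
= 31 + 67 - 25
= 73

|A ∪ B| = 73


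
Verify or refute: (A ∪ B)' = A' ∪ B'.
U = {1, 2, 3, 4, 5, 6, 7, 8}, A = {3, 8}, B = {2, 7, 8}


LHS: A ∪ B = {2, 3, 7, 8}
(A ∪ B)' = U \ (A ∪ B) = {1, 4, 5, 6}
A' = {1, 2, 4, 5, 6, 7}, B' = {1, 3, 4, 5, 6}
Claimed RHS: A' ∪ B' = {1, 2, 3, 4, 5, 6, 7}
Identity is INVALID: LHS = {1, 4, 5, 6} but the RHS claimed here equals {1, 2, 3, 4, 5, 6, 7}. The correct form is (A ∪ B)' = A' ∩ B'.

Identity is invalid: (A ∪ B)' = {1, 4, 5, 6} but A' ∪ B' = {1, 2, 3, 4, 5, 6, 7}. The correct De Morgan law is (A ∪ B)' = A' ∩ B'.


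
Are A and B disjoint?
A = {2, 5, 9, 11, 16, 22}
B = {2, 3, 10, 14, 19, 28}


Disjoint means A ∩ B = ∅.
A ∩ B = {2}
A ∩ B ≠ ∅, so A and B are NOT disjoint.

No, A and B are not disjoint (A ∩ B = {2})


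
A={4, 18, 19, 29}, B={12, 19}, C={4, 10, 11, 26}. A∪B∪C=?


A ∪ B = {4, 12, 18, 19, 29}
(A ∪ B) ∪ C = {4, 10, 11, 12, 18, 19, 26, 29}

A ∪ B ∪ C = {4, 10, 11, 12, 18, 19, 26, 29}


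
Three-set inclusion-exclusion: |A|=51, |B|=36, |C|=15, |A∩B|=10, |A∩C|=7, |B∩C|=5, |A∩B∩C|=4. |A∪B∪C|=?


|A∪B∪C| = |A|+|B|+|C| - |A∩B|-|A∩C|-|B∩C| + |A∩B∩C|
= 51+36+15 - 10-7-5 + 4
= 102 - 22 + 4
= 84

|A ∪ B ∪ C| = 84


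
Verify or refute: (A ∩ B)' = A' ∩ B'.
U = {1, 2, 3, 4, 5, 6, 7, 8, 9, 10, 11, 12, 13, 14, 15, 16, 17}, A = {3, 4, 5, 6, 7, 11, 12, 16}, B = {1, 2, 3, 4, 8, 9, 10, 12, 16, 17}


LHS: A ∩ B = {3, 4, 12, 16}
(A ∩ B)' = U \ (A ∩ B) = {1, 2, 5, 6, 7, 8, 9, 10, 11, 13, 14, 15, 17}
A' = {1, 2, 8, 9, 10, 13, 14, 15, 17}, B' = {5, 6, 7, 11, 13, 14, 15}
Claimed RHS: A' ∩ B' = {13, 14, 15}
Identity is INVALID: LHS = {1, 2, 5, 6, 7, 8, 9, 10, 11, 13, 14, 15, 17} but the RHS claimed here equals {13, 14, 15}. The correct form is (A ∩ B)' = A' ∪ B'.

Identity is invalid: (A ∩ B)' = {1, 2, 5, 6, 7, 8, 9, 10, 11, 13, 14, 15, 17} but A' ∩ B' = {13, 14, 15}. The correct De Morgan law is (A ∩ B)' = A' ∪ B'.


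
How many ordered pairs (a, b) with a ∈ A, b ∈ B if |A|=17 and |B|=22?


|A × B| = |A| × |B|
= 17 × 22
= 374

|A × B| = 374


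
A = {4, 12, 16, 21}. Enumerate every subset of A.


|A| = 4, so |P(A)| = 2^4 = 16
Enumerate subsets by cardinality (0 to 4):
∅, {4}, {12}, {16}, {21}, {4, 12}, {4, 16}, {4, 21}, {12, 16}, {12, 21}, {16, 21}, {4, 12, 16}, {4, 12, 21}, {4, 16, 21}, {12, 16, 21}, {4, 12, 16, 21}

P(A) has 16 subsets: ∅, {4}, {12}, {16}, {21}, {4, 12}, {4, 16}, {4, 21}, {12, 16}, {12, 21}, {16, 21}, {4, 12, 16}, {4, 12, 21}, {4, 16, 21}, {12, 16, 21}, {4, 12, 16, 21}


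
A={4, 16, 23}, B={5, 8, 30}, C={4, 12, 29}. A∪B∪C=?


A ∪ B = {4, 5, 8, 16, 23, 30}
(A ∪ B) ∪ C = {4, 5, 8, 12, 16, 23, 29, 30}

A ∪ B ∪ C = {4, 5, 8, 12, 16, 23, 29, 30}


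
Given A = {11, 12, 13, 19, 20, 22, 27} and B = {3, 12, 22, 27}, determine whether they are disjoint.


Disjoint means A ∩ B = ∅.
A ∩ B = {12, 22, 27}
A ∩ B ≠ ∅, so A and B are NOT disjoint.

No, A and B are not disjoint (A ∩ B = {12, 22, 27})


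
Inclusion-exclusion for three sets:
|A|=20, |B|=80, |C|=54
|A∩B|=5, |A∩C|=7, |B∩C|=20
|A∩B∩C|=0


|A∪B∪C| = |A|+|B|+|C| - |A∩B|-|A∩C|-|B∩C| + |A∩B∩C|
= 20+80+54 - 5-7-20 + 0
= 154 - 32 + 0
= 122

|A ∪ B ∪ C| = 122


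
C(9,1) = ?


C(n,k) = n! / (k!(n-k)!)
C(9,1) = 9! / (1!8!)
= 9

C(9,1) = 9


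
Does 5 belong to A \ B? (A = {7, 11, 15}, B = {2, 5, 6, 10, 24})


A = {7, 11, 15}, B = {2, 5, 6, 10, 24}
A \ B = elements in A but not in B
A \ B = {7, 11, 15}
Checking if 5 ∈ A \ B
5 is not in A \ B → False

5 ∉ A \ B


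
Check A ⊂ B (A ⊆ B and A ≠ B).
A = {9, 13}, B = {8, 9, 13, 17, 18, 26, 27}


A ⊂ B requires: A ⊆ B AND A ≠ B.
A ⊆ B? Yes
A = B? No
A ⊂ B: Yes (A is a proper subset of B)

Yes, A ⊂ B


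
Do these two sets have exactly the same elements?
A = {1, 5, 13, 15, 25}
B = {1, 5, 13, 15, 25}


Two sets are equal iff they have exactly the same elements.
A = {1, 5, 13, 15, 25}
B = {1, 5, 13, 15, 25}
Same elements → A = B

Yes, A = B


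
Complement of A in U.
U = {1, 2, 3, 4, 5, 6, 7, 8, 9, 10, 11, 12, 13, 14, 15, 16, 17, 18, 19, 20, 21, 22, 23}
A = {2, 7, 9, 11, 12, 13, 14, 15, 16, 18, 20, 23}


Aᶜ = U \ A = elements in U but not in A
U = {1, 2, 3, 4, 5, 6, 7, 8, 9, 10, 11, 12, 13, 14, 15, 16, 17, 18, 19, 20, 21, 22, 23}
A = {2, 7, 9, 11, 12, 13, 14, 15, 16, 18, 20, 23}
Aᶜ = {1, 3, 4, 5, 6, 8, 10, 17, 19, 21, 22}

Aᶜ = {1, 3, 4, 5, 6, 8, 10, 17, 19, 21, 22}


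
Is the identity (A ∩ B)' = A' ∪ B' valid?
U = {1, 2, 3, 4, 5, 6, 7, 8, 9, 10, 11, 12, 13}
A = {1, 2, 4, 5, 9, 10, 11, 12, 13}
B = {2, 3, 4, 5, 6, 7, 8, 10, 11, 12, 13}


LHS: A ∩ B = {2, 4, 5, 10, 11, 12, 13}
(A ∩ B)' = U \ (A ∩ B) = {1, 3, 6, 7, 8, 9}
A' = {3, 6, 7, 8}, B' = {1, 9}
Claimed RHS: A' ∪ B' = {1, 3, 6, 7, 8, 9}
Identity is VALID: LHS = RHS = {1, 3, 6, 7, 8, 9} ✓

Identity is valid. (A ∩ B)' = A' ∪ B' = {1, 3, 6, 7, 8, 9}


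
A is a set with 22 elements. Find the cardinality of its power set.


Number of subsets = 2^n
= 2^22
= 4194304

|P(A)| = 4194304


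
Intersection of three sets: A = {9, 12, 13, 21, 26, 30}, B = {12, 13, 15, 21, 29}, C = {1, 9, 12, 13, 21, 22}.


A ∩ B = {12, 13, 21}
(A ∩ B) ∩ C = {12, 13, 21}

A ∩ B ∩ C = {12, 13, 21}


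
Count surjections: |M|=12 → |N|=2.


n = |M| = 12, k = |N| = 2. Surjections via inclusion-exclusion:
S(n,k) = Σ(-1)^i × C(k,i) × (k-i)^n, i=0 to k
i=0: (-1)^0×C(2,0)×2^12 = 4096
i=1: (-1)^1×C(2,1)×1^12 = -2
i=2: (-1)^2×C(2,2)×0^12 = 0
Total = 4094

Number of surjections = 4094


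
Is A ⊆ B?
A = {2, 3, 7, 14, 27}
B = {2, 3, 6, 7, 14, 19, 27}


A ⊆ B means every element of A is in B.
All elements of A are in B.
So A ⊆ B.

Yes, A ⊆ B


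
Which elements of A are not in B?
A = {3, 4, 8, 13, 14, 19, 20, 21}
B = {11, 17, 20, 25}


A \ B = elements in A but not in B
A = {3, 4, 8, 13, 14, 19, 20, 21}
B = {11, 17, 20, 25}
Remove from A any elements in B
A \ B = {3, 4, 8, 13, 14, 19, 21}

A \ B = {3, 4, 8, 13, 14, 19, 21}


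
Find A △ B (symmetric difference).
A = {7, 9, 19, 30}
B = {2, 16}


A △ B = (A \ B) ∪ (B \ A) = elements in exactly one of A or B
A \ B = {7, 9, 19, 30}
B \ A = {2, 16}
A △ B = {2, 7, 9, 16, 19, 30}

A △ B = {2, 7, 9, 16, 19, 30}


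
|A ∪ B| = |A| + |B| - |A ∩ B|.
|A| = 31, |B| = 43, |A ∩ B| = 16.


|A ∪ B| = |A| + |B| - |A ∩ B|
= 31 + 43 - 16
= 58

|A ∪ B| = 58


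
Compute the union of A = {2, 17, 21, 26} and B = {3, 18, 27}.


A ∪ B = all elements in A or B (or both)
A = {2, 17, 21, 26}
B = {3, 18, 27}
A ∪ B = {2, 3, 17, 18, 21, 26, 27}

A ∪ B = {2, 3, 17, 18, 21, 26, 27}


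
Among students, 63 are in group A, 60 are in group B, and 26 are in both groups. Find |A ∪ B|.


|A ∪ B| = |A| + |B| - |A ∩ B|
= 63 + 60 - 26
= 97

|A ∪ B| = 97


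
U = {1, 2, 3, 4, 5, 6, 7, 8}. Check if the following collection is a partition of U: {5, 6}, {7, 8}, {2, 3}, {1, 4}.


A partition requires: (1) non-empty parts, (2) pairwise disjoint, (3) union = U
Parts: {5, 6}, {7, 8}, {2, 3}, {1, 4}
Union of parts: {1, 2, 3, 4, 5, 6, 7, 8}
U = {1, 2, 3, 4, 5, 6, 7, 8}
All non-empty? True
Pairwise disjoint? True
Covers U? True

Yes, valid partition


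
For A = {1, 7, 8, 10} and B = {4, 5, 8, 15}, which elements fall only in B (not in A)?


A = {1, 7, 8, 10}
B = {4, 5, 8, 15}
Region: only in B (not in A)
Elements: {4, 5, 15}

Elements only in B (not in A): {4, 5, 15}


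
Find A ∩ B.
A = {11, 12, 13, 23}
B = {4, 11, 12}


A ∩ B = elements in both A and B
A = {11, 12, 13, 23}
B = {4, 11, 12}
A ∩ B = {11, 12}

A ∩ B = {11, 12}


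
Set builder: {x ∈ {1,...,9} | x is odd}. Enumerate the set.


Checking each candidate:
Condition: odd numbers in {1,...,9}
Result = {1, 3, 5, 7, 9}

{1, 3, 5, 7, 9}


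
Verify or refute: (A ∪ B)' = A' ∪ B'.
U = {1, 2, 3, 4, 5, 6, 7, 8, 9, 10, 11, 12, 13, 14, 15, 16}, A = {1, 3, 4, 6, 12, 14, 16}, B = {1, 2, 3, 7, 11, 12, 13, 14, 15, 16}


LHS: A ∪ B = {1, 2, 3, 4, 6, 7, 11, 12, 13, 14, 15, 16}
(A ∪ B)' = U \ (A ∪ B) = {5, 8, 9, 10}
A' = {2, 5, 7, 8, 9, 10, 11, 13, 15}, B' = {4, 5, 6, 8, 9, 10}
Claimed RHS: A' ∪ B' = {2, 4, 5, 6, 7, 8, 9, 10, 11, 13, 15}
Identity is INVALID: LHS = {5, 8, 9, 10} but the RHS claimed here equals {2, 4, 5, 6, 7, 8, 9, 10, 11, 13, 15}. The correct form is (A ∪ B)' = A' ∩ B'.

Identity is invalid: (A ∪ B)' = {5, 8, 9, 10} but A' ∪ B' = {2, 4, 5, 6, 7, 8, 9, 10, 11, 13, 15}. The correct De Morgan law is (A ∪ B)' = A' ∩ B'.


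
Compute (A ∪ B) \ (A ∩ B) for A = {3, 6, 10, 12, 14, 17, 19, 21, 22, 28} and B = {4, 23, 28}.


A △ B = (A \ B) ∪ (B \ A) = elements in exactly one of A or B
A \ B = {3, 6, 10, 12, 14, 17, 19, 21, 22}
B \ A = {4, 23}
A △ B = {3, 4, 6, 10, 12, 14, 17, 19, 21, 22, 23}

A △ B = {3, 4, 6, 10, 12, 14, 17, 19, 21, 22, 23}


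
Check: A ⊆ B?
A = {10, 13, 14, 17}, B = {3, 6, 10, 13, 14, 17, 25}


A ⊆ B means every element of A is in B.
All elements of A are in B.
So A ⊆ B.

Yes, A ⊆ B


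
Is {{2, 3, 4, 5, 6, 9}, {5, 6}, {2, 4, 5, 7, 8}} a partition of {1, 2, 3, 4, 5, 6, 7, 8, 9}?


A partition requires: (1) non-empty parts, (2) pairwise disjoint, (3) union = U
Parts: {2, 3, 4, 5, 6, 9}, {5, 6}, {2, 4, 5, 7, 8}
Union of parts: {2, 3, 4, 5, 6, 7, 8, 9}
U = {1, 2, 3, 4, 5, 6, 7, 8, 9}
All non-empty? True
Pairwise disjoint? False
Covers U? False

No, not a valid partition


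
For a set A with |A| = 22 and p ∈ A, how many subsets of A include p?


Subsets of A containing p correspond to subsets of A \ {p}, which has 21 elements.
Count = 2^(n-1) = 2^21
= 2097152

Number of subsets containing p = 2097152


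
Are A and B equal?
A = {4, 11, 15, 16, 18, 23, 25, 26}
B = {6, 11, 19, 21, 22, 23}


Two sets are equal iff they have exactly the same elements.
A = {4, 11, 15, 16, 18, 23, 25, 26}
B = {6, 11, 19, 21, 22, 23}
Differences: {4, 6, 15, 16, 18, 19, 21, 22, 25, 26}
A ≠ B

No, A ≠ B


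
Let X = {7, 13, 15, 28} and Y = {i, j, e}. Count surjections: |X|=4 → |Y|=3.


n = |X| = 4, k = |Y| = 3. Surjections via inclusion-exclusion:
S(n,k) = Σ(-1)^i × C(k,i) × (k-i)^n, i=0 to k
i=0: (-1)^0×C(3,0)×3^4 = 81
i=1: (-1)^1×C(3,1)×2^4 = -48
i=2: (-1)^2×C(3,2)×1^4 = 3
i=3: (-1)^3×C(3,3)×0^4 = 0
Total = 36

Number of surjections = 36


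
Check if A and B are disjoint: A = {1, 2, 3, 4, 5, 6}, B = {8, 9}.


Disjoint means A ∩ B = ∅.
A ∩ B = ∅
A ∩ B = ∅, so A and B are disjoint.

Yes, A and B are disjoint


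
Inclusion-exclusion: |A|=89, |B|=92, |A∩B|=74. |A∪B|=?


|A ∪ B| = |A| + |B| - |A ∩ B|
= 89 + 92 - 74
= 107

|A ∪ B| = 107


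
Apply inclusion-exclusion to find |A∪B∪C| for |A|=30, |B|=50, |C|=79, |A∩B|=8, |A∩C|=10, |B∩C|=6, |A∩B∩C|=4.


|A∪B∪C| = |A|+|B|+|C| - |A∩B|-|A∩C|-|B∩C| + |A∩B∩C|
= 30+50+79 - 8-10-6 + 4
= 159 - 24 + 4
= 139

|A ∪ B ∪ C| = 139


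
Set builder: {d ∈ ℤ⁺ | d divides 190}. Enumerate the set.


Checking each candidate:
Condition: positive divisors of 190
Result = {1, 2, 5, 10, 19, 38, 95, 190}

{1, 2, 5, 10, 19, 38, 95, 190}


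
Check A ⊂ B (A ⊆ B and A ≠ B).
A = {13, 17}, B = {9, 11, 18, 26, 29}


A ⊂ B requires: A ⊆ B AND A ≠ B.
A ⊆ B? No
A ⊄ B, so A is not a proper subset.

No, A is not a proper subset of B


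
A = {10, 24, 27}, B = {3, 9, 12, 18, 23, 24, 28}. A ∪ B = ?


A ∪ B = all elements in A or B (or both)
A = {10, 24, 27}
B = {3, 9, 12, 18, 23, 24, 28}
A ∪ B = {3, 9, 10, 12, 18, 23, 24, 27, 28}

A ∪ B = {3, 9, 10, 12, 18, 23, 24, 27, 28}


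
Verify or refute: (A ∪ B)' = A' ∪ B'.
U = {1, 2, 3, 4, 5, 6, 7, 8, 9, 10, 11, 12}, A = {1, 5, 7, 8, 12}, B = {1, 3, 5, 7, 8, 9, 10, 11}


LHS: A ∪ B = {1, 3, 5, 7, 8, 9, 10, 11, 12}
(A ∪ B)' = U \ (A ∪ B) = {2, 4, 6}
A' = {2, 3, 4, 6, 9, 10, 11}, B' = {2, 4, 6, 12}
Claimed RHS: A' ∪ B' = {2, 3, 4, 6, 9, 10, 11, 12}
Identity is INVALID: LHS = {2, 4, 6} but the RHS claimed here equals {2, 3, 4, 6, 9, 10, 11, 12}. The correct form is (A ∪ B)' = A' ∩ B'.

Identity is invalid: (A ∪ B)' = {2, 4, 6} but A' ∪ B' = {2, 3, 4, 6, 9, 10, 11, 12}. The correct De Morgan law is (A ∪ B)' = A' ∩ B'.


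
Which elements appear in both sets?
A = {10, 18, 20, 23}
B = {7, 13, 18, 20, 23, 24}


A ∩ B = elements in both A and B
A = {10, 18, 20, 23}
B = {7, 13, 18, 20, 23, 24}
A ∩ B = {18, 20, 23}

A ∩ B = {18, 20, 23}


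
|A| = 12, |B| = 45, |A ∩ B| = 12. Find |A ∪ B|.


|A ∪ B| = |A| + |B| - |A ∩ B|
= 12 + 45 - 12
= 45

|A ∪ B| = 45


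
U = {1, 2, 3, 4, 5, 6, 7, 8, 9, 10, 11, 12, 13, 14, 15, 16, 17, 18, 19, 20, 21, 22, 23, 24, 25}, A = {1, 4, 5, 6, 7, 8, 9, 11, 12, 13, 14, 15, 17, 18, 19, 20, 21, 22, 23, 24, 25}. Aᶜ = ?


Aᶜ = U \ A = elements in U but not in A
U = {1, 2, 3, 4, 5, 6, 7, 8, 9, 10, 11, 12, 13, 14, 15, 16, 17, 18, 19, 20, 21, 22, 23, 24, 25}
A = {1, 4, 5, 6, 7, 8, 9, 11, 12, 13, 14, 15, 17, 18, 19, 20, 21, 22, 23, 24, 25}
Aᶜ = {2, 3, 10, 16}

Aᶜ = {2, 3, 10, 16}


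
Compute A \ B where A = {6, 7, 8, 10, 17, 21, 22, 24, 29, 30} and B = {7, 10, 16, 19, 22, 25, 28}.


A \ B = elements in A but not in B
A = {6, 7, 8, 10, 17, 21, 22, 24, 29, 30}
B = {7, 10, 16, 19, 22, 25, 28}
Remove from A any elements in B
A \ B = {6, 8, 17, 21, 24, 29, 30}

A \ B = {6, 8, 17, 21, 24, 29, 30}


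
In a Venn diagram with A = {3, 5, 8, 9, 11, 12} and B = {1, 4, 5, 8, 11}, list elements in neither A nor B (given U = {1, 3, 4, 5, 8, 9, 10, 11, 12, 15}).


A = {3, 5, 8, 9, 11, 12}
B = {1, 4, 5, 8, 11}
Region: in neither A nor B (given U = {1, 3, 4, 5, 8, 9, 10, 11, 12, 15})
Elements: {10, 15}

Elements in neither A nor B (given U = {1, 3, 4, 5, 8, 9, 10, 11, 12, 15}): {10, 15}


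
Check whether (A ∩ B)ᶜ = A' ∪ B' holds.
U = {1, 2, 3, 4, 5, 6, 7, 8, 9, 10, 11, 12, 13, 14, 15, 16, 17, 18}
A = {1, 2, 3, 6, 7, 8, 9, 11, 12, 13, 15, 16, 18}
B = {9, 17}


LHS: A ∩ B = {9}
(A ∩ B)' = U \ (A ∩ B) = {1, 2, 3, 4, 5, 6, 7, 8, 10, 11, 12, 13, 14, 15, 16, 17, 18}
A' = {4, 5, 10, 14, 17}, B' = {1, 2, 3, 4, 5, 6, 7, 8, 10, 11, 12, 13, 14, 15, 16, 18}
Claimed RHS: A' ∪ B' = {1, 2, 3, 4, 5, 6, 7, 8, 10, 11, 12, 13, 14, 15, 16, 17, 18}
Identity is VALID: LHS = RHS = {1, 2, 3, 4, 5, 6, 7, 8, 10, 11, 12, 13, 14, 15, 16, 17, 18} ✓

Identity is valid. (A ∩ B)' = A' ∪ B' = {1, 2, 3, 4, 5, 6, 7, 8, 10, 11, 12, 13, 14, 15, 16, 17, 18}


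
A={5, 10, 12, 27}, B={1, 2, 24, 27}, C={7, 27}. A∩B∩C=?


A ∩ B = {27}
(A ∩ B) ∩ C = {27}

A ∩ B ∩ C = {27}


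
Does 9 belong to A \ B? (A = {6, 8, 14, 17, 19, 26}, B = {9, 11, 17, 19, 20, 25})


A = {6, 8, 14, 17, 19, 26}, B = {9, 11, 17, 19, 20, 25}
A \ B = elements in A but not in B
A \ B = {6, 8, 14, 26}
Checking if 9 ∈ A \ B
9 is not in A \ B → False

9 ∉ A \ B


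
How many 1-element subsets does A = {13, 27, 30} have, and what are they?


|A| = 3, so A has C(3,1) = 3 subsets of size 1.
Enumerate by choosing 1 elements from A at a time:
{13}, {27}, {30}

1-element subsets (3 total): {13}, {27}, {30}


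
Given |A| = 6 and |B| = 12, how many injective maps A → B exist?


An injection sends each of |A| = 6 inputs to a distinct output in B.
# injections = |B|·(|B|-1)·…·(|B|-|A|+1) = 12! / (12 - 6)!
= 12 × 11 × 10 × 9 × 8 × 7
= 665280

Number of injections = 665280


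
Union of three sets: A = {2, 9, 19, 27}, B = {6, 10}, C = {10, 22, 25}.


A ∪ B = {2, 6, 9, 10, 19, 27}
(A ∪ B) ∪ C = {2, 6, 9, 10, 19, 22, 25, 27}

A ∪ B ∪ C = {2, 6, 9, 10, 19, 22, 25, 27}


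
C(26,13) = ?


C(n,k) = n! / (k!(n-k)!)
C(26,13) = 26! / (13!13!)
= 10400600

C(26,13) = 10400600


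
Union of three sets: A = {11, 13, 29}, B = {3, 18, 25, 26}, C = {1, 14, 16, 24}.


A ∪ B = {3, 11, 13, 18, 25, 26, 29}
(A ∪ B) ∪ C = {1, 3, 11, 13, 14, 16, 18, 24, 25, 26, 29}

A ∪ B ∪ C = {1, 3, 11, 13, 14, 16, 18, 24, 25, 26, 29}


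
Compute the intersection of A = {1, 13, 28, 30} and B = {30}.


A ∩ B = elements in both A and B
A = {1, 13, 28, 30}
B = {30}
A ∩ B = {30}

A ∩ B = {30}


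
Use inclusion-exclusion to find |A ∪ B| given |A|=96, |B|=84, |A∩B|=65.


|A ∪ B| = |A| + |B| - |A ∩ B|
= 96 + 84 - 65
= 115

|A ∪ B| = 115


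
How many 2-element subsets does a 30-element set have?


C(n,k) = n! / (k!(n-k)!)
C(30,2) = 30! / (2!28!)
= 435

C(30,2) = 435


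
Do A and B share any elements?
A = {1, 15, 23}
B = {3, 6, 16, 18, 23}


Disjoint means A ∩ B = ∅.
A ∩ B = {23}
A ∩ B ≠ ∅, so A and B are NOT disjoint.

Yes — A and B share the element(s) of A ∩ B = {23}, so they are not disjoint


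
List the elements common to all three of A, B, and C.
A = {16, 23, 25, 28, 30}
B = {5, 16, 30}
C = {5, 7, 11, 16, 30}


A ∩ B = {16, 30}
(A ∩ B) ∩ C = {16, 30}

A ∩ B ∩ C = {16, 30}


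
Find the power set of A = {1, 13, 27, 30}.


|A| = 4, so |P(A)| = 2^4 = 16
Enumerate subsets by cardinality (0 to 4):
∅, {1}, {13}, {27}, {30}, {1, 13}, {1, 27}, {1, 30}, {13, 27}, {13, 30}, {27, 30}, {1, 13, 27}, {1, 13, 30}, {1, 27, 30}, {13, 27, 30}, {1, 13, 27, 30}

P(A) has 16 subsets: ∅, {1}, {13}, {27}, {30}, {1, 13}, {1, 27}, {1, 30}, {13, 27}, {13, 30}, {27, 30}, {1, 13, 27}, {1, 13, 30}, {1, 27, 30}, {13, 27, 30}, {1, 13, 27, 30}


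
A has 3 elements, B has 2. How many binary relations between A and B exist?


A relation from A to B is any subset of A × B.
|A × B| = 3 × 2 = 6
# relations = 2^|A × B| = 2^6 = 64

Number of relations = 64


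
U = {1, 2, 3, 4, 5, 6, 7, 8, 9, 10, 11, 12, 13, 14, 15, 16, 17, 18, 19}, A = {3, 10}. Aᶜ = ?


Aᶜ = U \ A = elements in U but not in A
U = {1, 2, 3, 4, 5, 6, 7, 8, 9, 10, 11, 12, 13, 14, 15, 16, 17, 18, 19}
A = {3, 10}
Aᶜ = {1, 2, 4, 5, 6, 7, 8, 9, 11, 12, 13, 14, 15, 16, 17, 18, 19}

Aᶜ = {1, 2, 4, 5, 6, 7, 8, 9, 11, 12, 13, 14, 15, 16, 17, 18, 19}


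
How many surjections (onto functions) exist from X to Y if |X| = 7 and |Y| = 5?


n = |X| = 7, k = |Y| = 5. Surjections via inclusion-exclusion:
S(n,k) = Σ(-1)^i × C(k,i) × (k-i)^n, i=0 to k
i=0: (-1)^0×C(5,0)×5^7 = 78125
i=1: (-1)^1×C(5,1)×4^7 = -81920
i=2: (-1)^2×C(5,2)×3^7 = 21870
i=3: (-1)^3×C(5,3)×2^7 = -1280
i=4: (-1)^4×C(5,4)×1^7 = 5
i=5: (-1)^5×C(5,5)×0^7 = 0
Total = 16800

Number of surjections = 16800


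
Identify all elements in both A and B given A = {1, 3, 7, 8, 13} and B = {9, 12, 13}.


A = {1, 3, 7, 8, 13}
B = {9, 12, 13}
Region: in both A and B
Elements: {13}

Elements in both A and B: {13}


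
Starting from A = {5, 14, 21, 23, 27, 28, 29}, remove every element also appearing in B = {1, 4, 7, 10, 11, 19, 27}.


A \ B = elements in A but not in B
A = {5, 14, 21, 23, 27, 28, 29}
B = {1, 4, 7, 10, 11, 19, 27}
Remove from A any elements in B
A \ B = {5, 14, 21, 23, 28, 29}

A \ B = {5, 14, 21, 23, 28, 29}


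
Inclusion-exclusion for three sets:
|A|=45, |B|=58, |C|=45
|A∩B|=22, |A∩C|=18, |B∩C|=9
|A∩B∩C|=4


|A∪B∪C| = |A|+|B|+|C| - |A∩B|-|A∩C|-|B∩C| + |A∩B∩C|
= 45+58+45 - 22-18-9 + 4
= 148 - 49 + 4
= 103

|A ∪ B ∪ C| = 103


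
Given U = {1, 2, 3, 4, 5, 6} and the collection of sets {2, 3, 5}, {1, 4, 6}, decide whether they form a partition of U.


A partition requires: (1) non-empty parts, (2) pairwise disjoint, (3) union = U
Parts: {2, 3, 5}, {1, 4, 6}
Union of parts: {1, 2, 3, 4, 5, 6}
U = {1, 2, 3, 4, 5, 6}
All non-empty? True
Pairwise disjoint? True
Covers U? True

Yes, valid partition


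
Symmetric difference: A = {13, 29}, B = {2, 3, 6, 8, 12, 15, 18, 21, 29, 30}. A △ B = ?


A △ B = (A \ B) ∪ (B \ A) = elements in exactly one of A or B
A \ B = {13}
B \ A = {2, 3, 6, 8, 12, 15, 18, 21, 30}
A △ B = {2, 3, 6, 8, 12, 13, 15, 18, 21, 30}

A △ B = {2, 3, 6, 8, 12, 13, 15, 18, 21, 30}


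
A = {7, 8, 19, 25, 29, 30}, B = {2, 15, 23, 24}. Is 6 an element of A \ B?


A = {7, 8, 19, 25, 29, 30}, B = {2, 15, 23, 24}
A \ B = elements in A but not in B
A \ B = {7, 8, 19, 25, 29, 30}
Checking if 6 ∈ A \ B
6 is not in A \ B → False

6 ∉ A \ B


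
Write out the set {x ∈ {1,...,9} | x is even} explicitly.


Checking each candidate:
Condition: even numbers in {1,...,9}
Result = {2, 4, 6, 8}

{2, 4, 6, 8}


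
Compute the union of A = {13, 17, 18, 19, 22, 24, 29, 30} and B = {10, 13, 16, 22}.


A ∪ B = all elements in A or B (or both)
A = {13, 17, 18, 19, 22, 24, 29, 30}
B = {10, 13, 16, 22}
A ∪ B = {10, 13, 16, 17, 18, 19, 22, 24, 29, 30}

A ∪ B = {10, 13, 16, 17, 18, 19, 22, 24, 29, 30}


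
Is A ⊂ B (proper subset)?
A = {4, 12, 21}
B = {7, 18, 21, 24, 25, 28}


A ⊂ B requires: A ⊆ B AND A ≠ B.
A ⊆ B? No
A ⊄ B, so A is not a proper subset.

No, A is not a proper subset of B


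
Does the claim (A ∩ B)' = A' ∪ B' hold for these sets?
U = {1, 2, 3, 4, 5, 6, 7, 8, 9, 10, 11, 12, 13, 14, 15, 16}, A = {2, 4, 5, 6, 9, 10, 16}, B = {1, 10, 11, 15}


LHS: A ∩ B = {10}
(A ∩ B)' = U \ (A ∩ B) = {1, 2, 3, 4, 5, 6, 7, 8, 9, 11, 12, 13, 14, 15, 16}
A' = {1, 3, 7, 8, 11, 12, 13, 14, 15}, B' = {2, 3, 4, 5, 6, 7, 8, 9, 12, 13, 14, 16}
Claimed RHS: A' ∪ B' = {1, 2, 3, 4, 5, 6, 7, 8, 9, 11, 12, 13, 14, 15, 16}
Identity is VALID: LHS = RHS = {1, 2, 3, 4, 5, 6, 7, 8, 9, 11, 12, 13, 14, 15, 16} ✓

Identity is valid. (A ∩ B)' = A' ∪ B' = {1, 2, 3, 4, 5, 6, 7, 8, 9, 11, 12, 13, 14, 15, 16}
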